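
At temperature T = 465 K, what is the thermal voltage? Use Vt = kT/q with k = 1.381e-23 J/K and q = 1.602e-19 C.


Step 1: kT = 1.381e-23 * 465 = 6.42165e-21 J
Step 2: Vt = kT/q = 6.42165e-21 / 1.602e-19
Step 3: Vt = 0.04009 V

0.04009


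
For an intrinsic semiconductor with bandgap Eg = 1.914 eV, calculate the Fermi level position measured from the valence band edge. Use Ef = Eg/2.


Step 1: For an intrinsic semiconductor, the Fermi level sits at midgap.
Step 2: Ef = Eg / 2 = 1.914 / 2 = 0.957 eV

0.957


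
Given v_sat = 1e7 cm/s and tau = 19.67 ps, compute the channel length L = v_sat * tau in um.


Step 1: tau in seconds = 19.67 ps * 1e-12 = 1.9670e-11 s
Step 2: L = v_sat * tau = 1e7 * 1.9670e-11 = 1.9670e-04 cm
Step 3: L in um = 1.9670e-04 * 1e4 = 1.967 um

1.967


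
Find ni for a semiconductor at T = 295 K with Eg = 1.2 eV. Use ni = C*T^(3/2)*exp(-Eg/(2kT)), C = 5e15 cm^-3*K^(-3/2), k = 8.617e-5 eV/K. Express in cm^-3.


Step 1: Compute kT = 8.617e-5 * 295 = 0.02542015 eV
Step 2: Exponent = -Eg/(2kT) = -1.2/(2*0.02542015) = -23.60332
Step 3: T^(3/2) = 295^1.5 = 5066.79
Step 4: ni = 5e15 * 5066.79 * exp(-23.60332) = 1.42e+09 cm^-3

1.42e+09


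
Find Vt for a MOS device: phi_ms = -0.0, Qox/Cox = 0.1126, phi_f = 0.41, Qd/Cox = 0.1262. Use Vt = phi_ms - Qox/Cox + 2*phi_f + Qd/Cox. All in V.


Step 1: Vt = phi_ms - Qox/Cox + 2*phi_f + Qd/Cox
Step 2: Vt = -0.0 - 0.1126 + 2*0.41 + 0.1262
Step 3: Vt = -0.0 - 0.1126 + 0.82 + 0.1262
Step 4: Vt = 0.8336 V

0.8336


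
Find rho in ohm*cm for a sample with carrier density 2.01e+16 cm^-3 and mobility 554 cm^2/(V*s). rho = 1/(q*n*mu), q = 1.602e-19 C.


Step 1: sigma = q * n * mu = 1.602e-19 * 2.01e+16 * 554 = 1.78389e+00 S/cm
Step 2: rho = 1 / sigma = 1 / 1.78389e+00 = 0.5606 ohm*cm

0.5606


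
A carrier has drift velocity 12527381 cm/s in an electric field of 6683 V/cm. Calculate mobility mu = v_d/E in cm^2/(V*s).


Step 1: mu = v_d / E
Step 2: mu = 12527381 / 6683
Step 3: mu = 1874.51 cm^2/(V*s)

1874.51


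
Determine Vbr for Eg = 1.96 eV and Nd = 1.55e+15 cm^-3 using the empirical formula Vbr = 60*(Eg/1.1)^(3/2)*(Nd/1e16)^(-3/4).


Step 1: Eg/1.1 = 1.96/1.1 = 1.781818
Step 2: (Eg/1.1)^1.5 = 1.781818^1.5 = 2.378455
Step 3: (Nd/1e16)^(-0.75) = (0.155)^(-0.75) = 4.048100
Step 4: Vbr = 60 * 2.378455 * 4.048100 = 577.7 V

577.7


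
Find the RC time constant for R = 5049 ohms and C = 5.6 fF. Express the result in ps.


Step 1: tau = R * C
Step 2: tau = 5049 * 5.6 fF = 5049 * 5.6e-15 F
Step 3: tau = 2.82744e-11 s = 28.2744 ps

28.2744


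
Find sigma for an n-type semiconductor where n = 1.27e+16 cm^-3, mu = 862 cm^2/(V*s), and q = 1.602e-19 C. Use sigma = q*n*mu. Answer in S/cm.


Step 1: sigma = q * n * mu
Step 2: sigma = 1.602e-19 * 1.27e+16 * 862
Step 3: sigma = 1.754e+00 S/cm

1.754e+00


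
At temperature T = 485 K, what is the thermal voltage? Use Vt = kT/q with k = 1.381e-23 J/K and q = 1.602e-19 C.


Step 1: kT = 1.381e-23 * 485 = 6.69785e-21 J
Step 2: Vt = kT/q = 6.69785e-21 / 1.602e-19
Step 3: Vt = 0.04181 V

0.04181


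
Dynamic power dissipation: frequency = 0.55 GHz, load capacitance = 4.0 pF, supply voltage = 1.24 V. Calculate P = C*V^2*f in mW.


Step 1: V^2 = 1.24^2 = 1.5376 V^2
Step 2: P = C*V^2*f = 4.0e-12 F * 1.5376 * 0.55e9 Hz
Step 3: P = 3.38272e-03 W
Step 4: P = 3.383 mW

3.383


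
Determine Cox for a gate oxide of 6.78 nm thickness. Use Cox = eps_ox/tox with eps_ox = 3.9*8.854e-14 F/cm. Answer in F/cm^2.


Step 1: eps_ox = 3.9 * 8.854e-14 = 3.45306e-13 F/cm
Step 2: tox in cm = 6.78 nm * 1e-7 = 6.7800e-07 cm
Step 3: Cox = 3.45306e-13 / 6.7800e-07 = 5.09e-07 F/cm^2

5.09e-07


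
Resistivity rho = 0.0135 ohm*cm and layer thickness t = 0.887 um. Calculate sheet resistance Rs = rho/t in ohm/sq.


Step 1: Convert thickness to cm: t = 0.887 um = 8.8700e-05 cm
Step 2: Rs = rho / t = 0.0135 / 8.8700e-05
Step 3: Rs = 152.2 ohm/sq

152.2


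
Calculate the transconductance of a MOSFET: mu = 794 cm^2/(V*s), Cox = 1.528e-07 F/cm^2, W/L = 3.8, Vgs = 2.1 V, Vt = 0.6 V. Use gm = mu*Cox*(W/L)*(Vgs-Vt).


Step 1: Vov = Vgs - Vt = 2.1 - 0.6 = 1.5 V
Step 2: gm = mu * Cox * (W/L) * Vov
Step 3: gm = 794 * 1.528e-07 * 3.8 * 1.5 = 6.92e-04 S

6.92e-04


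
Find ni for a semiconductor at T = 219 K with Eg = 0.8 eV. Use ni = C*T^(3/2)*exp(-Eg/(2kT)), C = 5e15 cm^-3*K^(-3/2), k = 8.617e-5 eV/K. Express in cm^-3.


Step 1: Compute kT = 8.617e-5 * 219 = 0.01887123 eV
Step 2: Exponent = -Eg/(2kT) = -0.8/(2*0.01887123) = -21.19629
Step 3: T^(3/2) = 219^1.5 = 3240.90
Step 4: ni = 5e15 * 3240.90 * exp(-21.19629) = 1.01e+10 cm^-3

1.01e+10


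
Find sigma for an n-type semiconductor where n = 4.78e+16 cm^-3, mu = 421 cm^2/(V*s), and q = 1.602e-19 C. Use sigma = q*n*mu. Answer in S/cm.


Step 1: sigma = q * n * mu
Step 2: sigma = 1.602e-19 * 4.78e+16 * 421
Step 3: sigma = 3.224e+00 S/cm

3.224e+00


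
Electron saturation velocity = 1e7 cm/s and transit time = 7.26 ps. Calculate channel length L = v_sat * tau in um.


Step 1: tau in seconds = 7.26 ps * 1e-12 = 7.2600e-12 s
Step 2: L = v_sat * tau = 1e7 * 7.2600e-12 = 7.2600e-05 cm
Step 3: L in um = 7.2600e-05 * 1e4 = 0.726 um

0.726


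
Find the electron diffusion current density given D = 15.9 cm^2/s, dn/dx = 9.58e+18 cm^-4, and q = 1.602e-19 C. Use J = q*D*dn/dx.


Step 1: J = q * D * (dn/dx)
Step 2: J = 1.602e-19 * 15.9 * 9.58e+18
Step 3: J = 2.44e+01 A/cm^2

2.44e+01


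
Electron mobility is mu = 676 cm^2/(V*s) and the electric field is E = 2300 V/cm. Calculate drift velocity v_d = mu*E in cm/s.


Step 1: v_d = mu * E
Step 2: v_d = 676 * 2300 = 1554800
Step 3: v_d = 1.55e+06 cm/s

1.55e+06


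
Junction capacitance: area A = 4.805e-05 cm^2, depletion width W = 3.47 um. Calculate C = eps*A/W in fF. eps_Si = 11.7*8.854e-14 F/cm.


Step 1: eps_Si = 11.7 * 8.854e-14 = 1.035918e-12 F/cm
Step 2: W in cm = 3.47 * 1e-4 = 3.47e-04 cm
Step 3: C = 1.035918e-12 * 4.805e-05 / 3.47e-04 = 1.434463e-13 F
Step 4: C = 143.45 fF

143.45


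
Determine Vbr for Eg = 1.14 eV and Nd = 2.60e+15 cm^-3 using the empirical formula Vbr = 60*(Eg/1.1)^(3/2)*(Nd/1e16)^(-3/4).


Step 1: Eg/1.1 = 1.14/1.1 = 1.036364
Step 2: (Eg/1.1)^1.5 = 1.036364^1.5 = 1.055039
Step 3: (Nd/1e16)^(-0.75) = (0.26)^(-0.75) = 2.746439
Step 4: Vbr = 60 * 1.055039 * 2.746439 = 173.9 V

173.9


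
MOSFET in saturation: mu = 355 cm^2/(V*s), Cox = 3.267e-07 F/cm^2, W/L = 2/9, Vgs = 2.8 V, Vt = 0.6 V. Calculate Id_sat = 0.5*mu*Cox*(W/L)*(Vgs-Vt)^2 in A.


Step 1: Overdrive voltage Vov = Vgs - Vt = 2.8 - 0.6 = 2.2 V
Step 2: W/L = 2/9 = 0.222222
Step 3: Id = 0.5 * 355 * 3.267e-07 * 0.222222 * 2.2^2
Step 4: Id = 6.24e-05 A

6.24e-05


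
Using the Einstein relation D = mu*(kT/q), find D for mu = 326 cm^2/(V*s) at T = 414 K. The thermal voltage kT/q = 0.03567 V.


Step 1: D = mu * (kT/q)
Step 2: D = 326 * 0.03567
Step 3: D = 11.63 cm^2/s

11.63


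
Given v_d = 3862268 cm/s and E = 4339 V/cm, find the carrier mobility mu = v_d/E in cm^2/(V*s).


Step 1: mu = v_d / E
Step 2: mu = 3862268 / 4339
Step 3: mu = 890.13 cm^2/(V*s)

890.13


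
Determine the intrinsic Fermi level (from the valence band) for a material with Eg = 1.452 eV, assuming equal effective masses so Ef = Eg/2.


Step 1: For an intrinsic semiconductor, the Fermi level sits at midgap.
Step 2: Ef = Eg / 2 = 1.452 / 2 = 0.726 eV

0.726


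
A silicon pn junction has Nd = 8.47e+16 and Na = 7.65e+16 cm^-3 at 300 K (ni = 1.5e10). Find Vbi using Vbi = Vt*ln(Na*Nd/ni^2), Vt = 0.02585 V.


Step 1: Compute Na*Nd/ni^2 = 7.65e+16 * 8.47e+16 / (1.5e10)^2 = 2.8798e+13
Step 2: ln(2.8798e+13) = 30.9913
Step 3: Vbi = 0.02585 * 30.9913 = 0.801 V

0.801


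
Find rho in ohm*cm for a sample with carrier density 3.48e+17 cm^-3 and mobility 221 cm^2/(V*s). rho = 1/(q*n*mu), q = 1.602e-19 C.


Step 1: sigma = q * n * mu = 1.602e-19 * 3.48e+17 * 221 = 1.23207e+01 S/cm
Step 2: rho = 1 / sigma = 1 / 1.23207e+01 = 0.08116 ohm*cm

0.08116


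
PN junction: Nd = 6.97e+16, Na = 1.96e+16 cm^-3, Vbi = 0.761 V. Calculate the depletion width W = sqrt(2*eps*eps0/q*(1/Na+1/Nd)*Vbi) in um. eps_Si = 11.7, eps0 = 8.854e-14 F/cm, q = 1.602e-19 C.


Step 1: 1/Na + 1/Nd = 1/1.96e+16 + 1/6.97e+16 = 6.53676e-17
Step 2: 2*eps*eps0/q = 2*11.7*8.854e-14/1.602e-19 = 1.293281e+07
Step 3: W^2 = 1.293281e+07 * 6.53676e-17 * 0.761 = 6.43339e-10
Step 4: W = sqrt(6.43339e-10) = 2.536e-05 cm = 0.2536 um

0.2536


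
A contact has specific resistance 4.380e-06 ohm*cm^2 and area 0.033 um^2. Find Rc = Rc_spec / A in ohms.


Step 1: Convert area to cm^2: 0.033 um^2 = 3.3000e-10 cm^2
Step 2: Rc = Rc_spec / A = 4.380e-06 / 3.3000e-10
Step 3: Rc = 1.33e+04 ohms

1.33e+04


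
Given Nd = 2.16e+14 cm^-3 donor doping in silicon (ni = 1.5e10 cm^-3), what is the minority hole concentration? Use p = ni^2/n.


Step 1: Since Nd >> ni, n ≈ Nd = 2.16e+14 cm^-3
Step 2: p = ni^2 / n = (1.5e10)^2 / 2.16e+14
Step 3: p = 2.25e20 / 2.16e+14 = 1.04e+06 cm^-3

1.04e+06


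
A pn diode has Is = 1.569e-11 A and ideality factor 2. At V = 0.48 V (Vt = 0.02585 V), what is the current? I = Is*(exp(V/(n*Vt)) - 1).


Step 1: V/(n*Vt) = 0.48/(2*0.02585) = 9.2843
Step 2: exp(9.2843) = 1.0768e+04
Step 3: I = 1.569e-11 * (1.0768e+04 - 1) = 1.69e-07 A

1.69e-07


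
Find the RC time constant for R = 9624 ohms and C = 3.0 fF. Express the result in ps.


Step 1: tau = R * C
Step 2: tau = 9624 * 3.0 fF = 9624 * 3.0e-15 F
Step 3: tau = 2.8872e-11 s = 28.872 ps

28.872


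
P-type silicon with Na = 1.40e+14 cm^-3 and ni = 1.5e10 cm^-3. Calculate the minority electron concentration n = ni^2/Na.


Step 1: Majority hole concentration p ≈ Na = 1.40e+14 cm^-3
Step 2: n = ni^2 / Na = (1.5e10)^2 / 1.40e+14
Step 3: n = 1.61e+06 cm^-3

1.61e+06


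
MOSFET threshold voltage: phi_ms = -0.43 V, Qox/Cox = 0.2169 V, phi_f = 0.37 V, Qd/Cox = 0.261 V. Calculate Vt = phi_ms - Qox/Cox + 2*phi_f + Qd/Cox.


Step 1: Vt = phi_ms - Qox/Cox + 2*phi_f + Qd/Cox
Step 2: Vt = -0.43 - 0.2169 + 2*0.37 + 0.261
Step 3: Vt = -0.43 - 0.2169 + 0.74 + 0.261
Step 4: Vt = 0.3541 V

0.3541


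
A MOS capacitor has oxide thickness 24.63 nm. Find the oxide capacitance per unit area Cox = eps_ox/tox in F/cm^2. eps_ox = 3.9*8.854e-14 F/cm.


Step 1: eps_ox = 3.9 * 8.854e-14 = 3.45306e-13 F/cm
Step 2: tox in cm = 24.63 nm * 1e-7 = 2.4630e-06 cm
Step 3: Cox = 3.45306e-13 / 2.4630e-06 = 1.40e-07 F/cm^2

1.40e-07


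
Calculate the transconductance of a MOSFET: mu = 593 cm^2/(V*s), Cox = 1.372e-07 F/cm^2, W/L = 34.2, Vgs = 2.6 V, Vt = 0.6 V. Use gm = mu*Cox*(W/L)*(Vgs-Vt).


Step 1: Vov = Vgs - Vt = 2.6 - 0.6 = 2.0 V
Step 2: gm = mu * Cox * (W/L) * Vov
Step 3: gm = 593 * 1.372e-07 * 34.2 * 2.0 = 5.56e-03 S

5.56e-03


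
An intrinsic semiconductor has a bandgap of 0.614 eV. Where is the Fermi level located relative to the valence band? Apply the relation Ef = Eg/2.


Step 1: For an intrinsic semiconductor, the Fermi level sits at midgap.
Step 2: Ef = Eg / 2 = 0.614 / 2 = 0.307 eV

0.307


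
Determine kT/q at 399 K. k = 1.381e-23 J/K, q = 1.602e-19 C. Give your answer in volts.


Step 1: kT = 1.381e-23 * 399 = 5.51019e-21 J
Step 2: Vt = kT/q = 5.51019e-21 / 1.602e-19
Step 3: Vt = 0.0344 V

0.0344


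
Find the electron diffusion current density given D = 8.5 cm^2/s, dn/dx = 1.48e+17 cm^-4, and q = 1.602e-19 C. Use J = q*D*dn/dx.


Step 1: J = q * D * (dn/dx)
Step 2: J = 1.602e-19 * 8.5 * 1.48e+17
Step 3: J = 2.02e-01 A/cm^2

2.02e-01


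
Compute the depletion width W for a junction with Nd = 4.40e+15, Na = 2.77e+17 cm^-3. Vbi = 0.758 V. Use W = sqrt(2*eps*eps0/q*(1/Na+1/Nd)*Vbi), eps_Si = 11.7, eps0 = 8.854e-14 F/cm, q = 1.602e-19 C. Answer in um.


Step 1: 1/Na + 1/Nd = 1/2.77e+17 + 1/4.40e+15 = 2.30883e-16
Step 2: 2*eps*eps0/q = 2*11.7*8.854e-14/1.602e-19 = 1.293281e+07
Step 3: W^2 = 1.293281e+07 * 2.30883e-16 * 0.758 = 2.26336e-09
Step 4: W = sqrt(2.26336e-09) = 4.757e-05 cm = 0.4757 um

0.4757


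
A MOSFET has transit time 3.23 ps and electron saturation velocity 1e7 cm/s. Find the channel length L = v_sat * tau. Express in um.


Step 1: tau in seconds = 3.23 ps * 1e-12 = 3.2300e-12 s
Step 2: L = v_sat * tau = 1e7 * 3.2300e-12 = 3.2300e-05 cm
Step 3: L in um = 3.2300e-05 * 1e4 = 0.323 um

0.323


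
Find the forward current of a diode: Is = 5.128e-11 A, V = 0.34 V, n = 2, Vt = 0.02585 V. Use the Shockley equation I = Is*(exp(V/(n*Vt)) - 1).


Step 1: V/(n*Vt) = 0.34/(2*0.02585) = 6.5764
Step 2: exp(6.5764) = 7.1795e+02
Step 3: I = 5.128e-11 * (7.1795e+02 - 1) = 3.68e-08 A

3.68e-08


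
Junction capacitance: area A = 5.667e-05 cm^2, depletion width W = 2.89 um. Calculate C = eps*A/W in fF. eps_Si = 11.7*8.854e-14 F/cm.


Step 1: eps_Si = 11.7 * 8.854e-14 = 1.035918e-12 F/cm
Step 2: W in cm = 2.89 * 1e-4 = 2.89e-04 cm
Step 3: C = 1.035918e-12 * 5.667e-05 / 2.89e-04 = 2.031331e-13 F
Step 4: C = 203.13 fF

203.13


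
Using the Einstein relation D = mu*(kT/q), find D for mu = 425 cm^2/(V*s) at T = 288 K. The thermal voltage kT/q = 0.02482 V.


Step 1: D = mu * (kT/q)
Step 2: D = 425 * 0.02482
Step 3: D = 10.55 cm^2/s

10.55


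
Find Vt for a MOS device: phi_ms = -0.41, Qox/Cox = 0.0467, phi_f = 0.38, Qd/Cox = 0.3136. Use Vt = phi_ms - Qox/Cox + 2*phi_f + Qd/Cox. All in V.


Step 1: Vt = phi_ms - Qox/Cox + 2*phi_f + Qd/Cox
Step 2: Vt = -0.41 - 0.0467 + 2*0.38 + 0.3136
Step 3: Vt = -0.41 - 0.0467 + 0.76 + 0.3136
Step 4: Vt = 0.6169 V

0.6169


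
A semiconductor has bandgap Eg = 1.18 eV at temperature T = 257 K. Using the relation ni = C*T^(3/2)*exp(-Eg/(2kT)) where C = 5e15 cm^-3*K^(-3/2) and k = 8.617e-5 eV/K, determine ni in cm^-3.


Step 1: Compute kT = 8.617e-5 * 257 = 0.02214569 eV
Step 2: Exponent = -Eg/(2kT) = -1.18/(2*0.02214569) = -26.64175
Step 3: T^(3/2) = 257^1.5 = 4120.02
Step 4: ni = 5e15 * 4120.02 * exp(-26.64175) = 5.54e+07 cm^-3

5.54e+07


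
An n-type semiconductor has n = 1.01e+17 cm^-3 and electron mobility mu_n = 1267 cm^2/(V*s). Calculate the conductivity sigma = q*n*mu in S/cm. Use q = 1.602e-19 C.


Step 1: sigma = q * n * mu
Step 2: sigma = 1.602e-19 * 1.01e+17 * 1267
Step 3: sigma = 2.050e+01 S/cm

2.050e+01


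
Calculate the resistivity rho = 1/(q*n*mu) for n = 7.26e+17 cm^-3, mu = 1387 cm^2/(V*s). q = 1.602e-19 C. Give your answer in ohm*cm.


Step 1: sigma = q * n * mu = 1.602e-19 * 7.26e+17 * 1387 = 1.61315e+02 S/cm
Step 2: rho = 1 / sigma = 1 / 1.61315e+02 = 0.006199 ohm*cm

0.006199


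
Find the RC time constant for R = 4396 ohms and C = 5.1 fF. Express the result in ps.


Step 1: tau = R * C
Step 2: tau = 4396 * 5.1 fF = 4396 * 5.1e-15 F
Step 3: tau = 2.24196e-11 s = 22.4196 ps

22.4196


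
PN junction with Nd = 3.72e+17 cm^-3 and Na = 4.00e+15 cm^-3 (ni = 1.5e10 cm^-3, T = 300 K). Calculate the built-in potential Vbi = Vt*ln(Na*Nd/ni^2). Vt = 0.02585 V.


Step 1: Compute Na*Nd/ni^2 = 4.00e+15 * 3.72e+17 / (1.5e10)^2 = 6.6133e+12
Step 2: ln(6.6133e+12) = 29.5201
Step 3: Vbi = 0.02585 * 29.5201 = 0.763 V

0.763


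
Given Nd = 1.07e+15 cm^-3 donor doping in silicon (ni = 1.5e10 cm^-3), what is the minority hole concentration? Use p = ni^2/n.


Step 1: Since Nd >> ni, n ≈ Nd = 1.07e+15 cm^-3
Step 2: p = ni^2 / n = (1.5e10)^2 / 1.07e+15
Step 3: p = 2.25e20 / 1.07e+15 = 2.10e+05 cm^-3

2.10e+05


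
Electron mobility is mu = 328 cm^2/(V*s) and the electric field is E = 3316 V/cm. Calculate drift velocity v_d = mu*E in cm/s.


Step 1: v_d = mu * E
Step 2: v_d = 328 * 3316 = 1087648
Step 3: v_d = 1.09e+06 cm/s

1.09e+06


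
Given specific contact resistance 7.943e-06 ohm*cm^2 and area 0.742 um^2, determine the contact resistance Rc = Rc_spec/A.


Step 1: Convert area to cm^2: 0.742 um^2 = 7.4200e-09 cm^2
Step 2: Rc = Rc_spec / A = 7.943e-06 / 7.4200e-09
Step 3: Rc = 1.07e+03 ohms

1.07e+03


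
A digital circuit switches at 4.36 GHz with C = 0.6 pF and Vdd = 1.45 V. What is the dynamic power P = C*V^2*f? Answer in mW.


Step 1: V^2 = 1.45^2 = 2.1025 V^2
Step 2: P = C*V^2*f = 0.6e-12 F * 2.1025 * 4.36e9 Hz
Step 3: P = 5.50014e-03 W
Step 4: P = 5.5 mW

5.5


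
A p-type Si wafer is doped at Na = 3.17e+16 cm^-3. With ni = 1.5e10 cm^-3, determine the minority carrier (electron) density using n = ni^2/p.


Step 1: Majority hole concentration p ≈ Na = 3.17e+16 cm^-3
Step 2: n = ni^2 / Na = (1.5e10)^2 / 3.17e+16
Step 3: n = 7.10e+03 cm^-3

7.10e+03


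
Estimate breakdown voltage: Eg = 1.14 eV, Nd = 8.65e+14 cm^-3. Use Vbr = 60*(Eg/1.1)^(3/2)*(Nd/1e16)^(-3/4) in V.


Step 1: Eg/1.1 = 1.14/1.1 = 1.036364
Step 2: (Eg/1.1)^1.5 = 1.036364^1.5 = 1.055039
Step 3: (Nd/1e16)^(-0.75) = (0.0865)^(-0.75) = 6.269572
Step 4: Vbr = 60 * 1.055039 * 6.269572 = 396.9 V

396.9


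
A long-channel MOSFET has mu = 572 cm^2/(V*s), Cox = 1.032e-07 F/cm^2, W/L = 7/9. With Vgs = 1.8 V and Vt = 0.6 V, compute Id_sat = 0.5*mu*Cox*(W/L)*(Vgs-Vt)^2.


Step 1: Overdrive voltage Vov = Vgs - Vt = 1.8 - 0.6 = 1.2 V
Step 2: W/L = 7/9 = 0.777778
Step 3: Id = 0.5 * 572 * 1.032e-07 * 0.777778 * 1.2^2
Step 4: Id = 3.31e-05 A

3.31e-05


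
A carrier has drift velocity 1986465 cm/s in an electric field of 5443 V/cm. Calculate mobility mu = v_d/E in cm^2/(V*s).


Step 1: mu = v_d / E
Step 2: mu = 1986465 / 5443
Step 3: mu = 364.96 cm^2/(V*s)

364.96


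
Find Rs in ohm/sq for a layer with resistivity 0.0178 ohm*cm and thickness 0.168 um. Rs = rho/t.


Step 1: Convert thickness to cm: t = 0.168 um = 1.6800e-05 cm
Step 2: Rs = rho / t = 0.0178 / 1.6800e-05
Step 3: Rs = 1059.5 ohm/sq

1059.5


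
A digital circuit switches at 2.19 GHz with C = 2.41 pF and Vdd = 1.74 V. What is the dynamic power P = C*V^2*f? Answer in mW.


Step 1: V^2 = 1.74^2 = 3.0276 V^2
Step 2: P = C*V^2*f = 2.41e-12 F * 3.0276 * 2.19e9 Hz
Step 3: P = 1.597937004e-02 W
Step 4: P = 15.979 mW

15.979


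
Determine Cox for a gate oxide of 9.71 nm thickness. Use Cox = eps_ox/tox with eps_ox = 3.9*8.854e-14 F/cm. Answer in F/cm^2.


Step 1: eps_ox = 3.9 * 8.854e-14 = 3.45306e-13 F/cm
Step 2: tox in cm = 9.71 nm * 1e-7 = 9.7100e-07 cm
Step 3: Cox = 3.45306e-13 / 9.7100e-07 = 3.56e-07 F/cm^2

3.56e-07


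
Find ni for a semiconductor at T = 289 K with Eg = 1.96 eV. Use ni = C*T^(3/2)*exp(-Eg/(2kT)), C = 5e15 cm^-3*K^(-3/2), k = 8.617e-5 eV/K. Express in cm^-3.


Step 1: Compute kT = 8.617e-5 * 289 = 0.02490313 eV
Step 2: Exponent = -Eg/(2kT) = -1.96/(2*0.02490313) = -39.35248
Step 3: T^(3/2) = 289^1.5 = 4913.00
Step 4: ni = 5e15 * 4913.00 * exp(-39.35248) = 1.99e+02 cm^-3

1.99e+02


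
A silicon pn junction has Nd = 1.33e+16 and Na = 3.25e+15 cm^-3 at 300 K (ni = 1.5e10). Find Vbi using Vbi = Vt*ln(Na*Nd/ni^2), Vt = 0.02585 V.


Step 1: Compute Na*Nd/ni^2 = 3.25e+15 * 1.33e+16 / (1.5e10)^2 = 1.9211e+11
Step 2: ln(1.9211e+11) = 25.9813
Step 3: Vbi = 0.02585 * 25.9813 = 0.672 V

0.672


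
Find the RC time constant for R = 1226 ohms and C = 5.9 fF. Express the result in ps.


Step 1: tau = R * C
Step 2: tau = 1226 * 5.9 fF = 1226 * 5.9e-15 F
Step 3: tau = 7.2334e-12 s = 7.2334 ps

7.2334


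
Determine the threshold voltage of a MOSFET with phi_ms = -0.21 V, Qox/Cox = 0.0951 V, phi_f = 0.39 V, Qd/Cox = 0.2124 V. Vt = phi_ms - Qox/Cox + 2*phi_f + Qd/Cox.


Step 1: Vt = phi_ms - Qox/Cox + 2*phi_f + Qd/Cox
Step 2: Vt = -0.21 - 0.0951 + 2*0.39 + 0.2124
Step 3: Vt = -0.21 - 0.0951 + 0.78 + 0.2124
Step 4: Vt = 0.6873 V

0.6873


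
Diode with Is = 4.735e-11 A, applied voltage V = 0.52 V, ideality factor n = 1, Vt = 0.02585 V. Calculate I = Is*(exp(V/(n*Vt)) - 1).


Step 1: V/(n*Vt) = 0.52/(1*0.02585) = 20.1161
Step 2: exp(20.1161) = 5.4489e+08
Step 3: I = 4.735e-11 * (5.4489e+08 - 1) = 2.58e-02 A

2.58e-02


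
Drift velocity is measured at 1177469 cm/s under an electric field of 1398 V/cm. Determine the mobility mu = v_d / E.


Step 1: mu = v_d / E
Step 2: mu = 1177469 / 1398
Step 3: mu = 842.25 cm^2/(V*s)

842.25


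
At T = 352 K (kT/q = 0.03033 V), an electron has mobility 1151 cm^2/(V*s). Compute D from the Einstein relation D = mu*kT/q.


Step 1: D = mu * (kT/q)
Step 2: D = 1151 * 0.03033
Step 3: D = 34.91 cm^2/s

34.91


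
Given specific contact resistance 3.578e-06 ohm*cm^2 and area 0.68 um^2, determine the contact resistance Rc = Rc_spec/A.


Step 1: Convert area to cm^2: 0.68 um^2 = 6.8000e-09 cm^2
Step 2: Rc = Rc_spec / A = 3.578e-06 / 6.8000e-09
Step 3: Rc = 5.26e+02 ohms

5.26e+02


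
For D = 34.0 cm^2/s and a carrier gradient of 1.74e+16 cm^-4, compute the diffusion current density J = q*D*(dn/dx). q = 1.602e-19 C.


Step 1: J = q * D * (dn/dx)
Step 2: J = 1.602e-19 * 34.0 * 1.74e+16
Step 3: J = 9.48e-02 A/cm^2

9.48e-02


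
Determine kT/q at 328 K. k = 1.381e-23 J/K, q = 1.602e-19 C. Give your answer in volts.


Step 1: kT = 1.381e-23 * 328 = 4.52968e-21 J
Step 2: Vt = kT/q = 4.52968e-21 / 1.602e-19
Step 3: Vt = 0.02828 V

0.02828


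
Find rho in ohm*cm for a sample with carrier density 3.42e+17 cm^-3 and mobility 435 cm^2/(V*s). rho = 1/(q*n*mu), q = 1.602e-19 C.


Step 1: sigma = q * n * mu = 1.602e-19 * 3.42e+17 * 435 = 2.38330e+01 S/cm
Step 2: rho = 1 / sigma = 1 / 2.38330e+01 = 0.04196 ohm*cm

0.04196


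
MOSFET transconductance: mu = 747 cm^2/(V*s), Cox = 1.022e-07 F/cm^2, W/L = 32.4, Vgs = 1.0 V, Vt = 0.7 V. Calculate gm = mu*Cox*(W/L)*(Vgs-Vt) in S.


Step 1: Vov = Vgs - Vt = 1.0 - 0.7 = 0.3 V
Step 2: gm = mu * Cox * (W/L) * Vov
Step 3: gm = 747 * 1.022e-07 * 32.4 * 0.3 = 7.42e-04 S

7.42e-04


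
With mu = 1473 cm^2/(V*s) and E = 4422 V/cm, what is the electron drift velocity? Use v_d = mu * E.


Step 1: v_d = mu * E
Step 2: v_d = 1473 * 4422 = 6513606
Step 3: v_d = 6.51e+06 cm/s

6.51e+06


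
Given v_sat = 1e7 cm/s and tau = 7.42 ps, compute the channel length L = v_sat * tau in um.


Step 1: tau in seconds = 7.42 ps * 1e-12 = 7.4200e-12 s
Step 2: L = v_sat * tau = 1e7 * 7.4200e-12 = 7.4200e-05 cm
Step 3: L in um = 7.4200e-05 * 1e4 = 0.742 um

0.742


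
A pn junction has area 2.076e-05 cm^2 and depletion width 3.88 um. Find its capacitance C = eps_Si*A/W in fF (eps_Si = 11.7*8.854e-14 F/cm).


Step 1: eps_Si = 11.7 * 8.854e-14 = 1.035918e-12 F/cm
Step 2: W in cm = 3.88 * 1e-4 = 3.88e-04 cm
Step 3: C = 1.035918e-12 * 2.076e-05 / 3.88e-04 = 5.542695e-14 F
Step 4: C = 55.43 fF

55.43


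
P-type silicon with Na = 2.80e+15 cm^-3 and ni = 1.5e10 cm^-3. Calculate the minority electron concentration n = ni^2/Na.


Step 1: Majority hole concentration p ≈ Na = 2.80e+15 cm^-3
Step 2: n = ni^2 / Na = (1.5e10)^2 / 2.80e+15
Step 3: n = 8.04e+04 cm^-3

8.04e+04


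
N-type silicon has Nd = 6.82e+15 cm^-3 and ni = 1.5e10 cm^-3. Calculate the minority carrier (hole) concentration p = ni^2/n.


Step 1: Since Nd >> ni, n ≈ Nd = 6.82e+15 cm^-3
Step 2: p = ni^2 / n = (1.5e10)^2 / 6.82e+15
Step 3: p = 2.25e20 / 6.82e+15 = 3.30e+04 cm^-3

3.30e+04


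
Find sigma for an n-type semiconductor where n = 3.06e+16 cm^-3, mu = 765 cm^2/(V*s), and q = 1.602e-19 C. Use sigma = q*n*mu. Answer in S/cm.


Step 1: sigma = q * n * mu
Step 2: sigma = 1.602e-19 * 3.06e+16 * 765
Step 3: sigma = 3.750e+00 S/cm

3.750e+00


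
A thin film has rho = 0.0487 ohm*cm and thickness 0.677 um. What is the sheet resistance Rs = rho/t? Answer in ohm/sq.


Step 1: Convert thickness to cm: t = 0.677 um = 6.7700e-05 cm
Step 2: Rs = rho / t = 0.0487 / 6.7700e-05
Step 3: Rs = 719.4 ohm/sq

719.4


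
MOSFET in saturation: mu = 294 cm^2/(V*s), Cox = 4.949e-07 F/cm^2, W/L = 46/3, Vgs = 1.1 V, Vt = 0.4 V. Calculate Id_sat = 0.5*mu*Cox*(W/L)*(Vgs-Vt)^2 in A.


Step 1: Overdrive voltage Vov = Vgs - Vt = 1.1 - 0.4 = 0.7 V
Step 2: W/L = 46/3 = 15.3333
Step 3: Id = 0.5 * 294 * 4.949e-07 * 15.3333 * 0.7^2
Step 4: Id = 5.47e-04 A

5.47e-04


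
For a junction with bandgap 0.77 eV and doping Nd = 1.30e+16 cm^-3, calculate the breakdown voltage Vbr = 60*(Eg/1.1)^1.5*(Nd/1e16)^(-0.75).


Step 1: Eg/1.1 = 0.77/1.1 = 0.700000
Step 2: (Eg/1.1)^1.5 = 0.700000^1.5 = 0.585662
Step 3: (Nd/1e16)^(-0.75) = (1.3)^(-0.75) = 0.821377
Step 4: Vbr = 60 * 0.585662 * 0.821377 = 28.9 V

28.9


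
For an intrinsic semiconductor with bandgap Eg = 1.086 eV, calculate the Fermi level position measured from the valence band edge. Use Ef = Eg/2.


Step 1: For an intrinsic semiconductor, the Fermi level sits at midgap.
Step 2: Ef = Eg / 2 = 1.086 / 2 = 0.543 eV

0.543


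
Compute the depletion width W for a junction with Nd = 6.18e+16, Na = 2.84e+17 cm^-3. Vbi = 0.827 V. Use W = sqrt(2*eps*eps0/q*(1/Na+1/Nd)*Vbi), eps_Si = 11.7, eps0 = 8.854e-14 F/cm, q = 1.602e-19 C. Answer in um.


Step 1: 1/Na + 1/Nd = 1/2.84e+17 + 1/6.18e+16 = 1.97024e-17
Step 2: 2*eps*eps0/q = 2*11.7*8.854e-14/1.602e-19 = 1.293281e+07
Step 3: W^2 = 1.293281e+07 * 1.97024e-17 * 0.827 = 2.10726e-10
Step 4: W = sqrt(2.10726e-10) = 1.452e-05 cm = 0.1452 um

0.1452


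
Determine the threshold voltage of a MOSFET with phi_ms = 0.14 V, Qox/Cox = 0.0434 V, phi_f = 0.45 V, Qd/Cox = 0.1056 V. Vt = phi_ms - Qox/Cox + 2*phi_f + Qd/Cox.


Step 1: Vt = phi_ms - Qox/Cox + 2*phi_f + Qd/Cox
Step 2: Vt = 0.14 - 0.0434 + 2*0.45 + 0.1056
Step 3: Vt = 0.14 - 0.0434 + 0.9 + 0.1056
Step 4: Vt = 1.1022 V

1.1022


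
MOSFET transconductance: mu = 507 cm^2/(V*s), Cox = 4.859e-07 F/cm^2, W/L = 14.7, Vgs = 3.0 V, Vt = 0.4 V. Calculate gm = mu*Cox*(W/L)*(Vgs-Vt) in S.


Step 1: Vov = Vgs - Vt = 3.0 - 0.4 = 2.6 V
Step 2: gm = mu * Cox * (W/L) * Vov
Step 3: gm = 507 * 4.859e-07 * 14.7 * 2.6 = 9.42e-03 S

9.42e-03


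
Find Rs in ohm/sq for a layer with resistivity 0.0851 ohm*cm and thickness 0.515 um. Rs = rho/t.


Step 1: Convert thickness to cm: t = 0.515 um = 5.1500e-05 cm
Step 2: Rs = rho / t = 0.0851 / 5.1500e-05
Step 3: Rs = 1652.4 ohm/sq

1652.4


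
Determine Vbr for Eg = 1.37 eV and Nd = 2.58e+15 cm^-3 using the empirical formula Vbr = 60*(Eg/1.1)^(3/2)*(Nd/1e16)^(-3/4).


Step 1: Eg/1.1 = 1.37/1.1 = 1.245455
Step 2: (Eg/1.1)^1.5 = 1.245455^1.5 = 1.389927
Step 3: (Nd/1e16)^(-0.75) = (0.258)^(-0.75) = 2.762391
Step 4: Vbr = 60 * 1.389927 * 2.762391 = 230.4 V

230.4


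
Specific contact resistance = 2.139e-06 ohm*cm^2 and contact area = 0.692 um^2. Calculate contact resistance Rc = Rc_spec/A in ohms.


Step 1: Convert area to cm^2: 0.692 um^2 = 6.9200e-09 cm^2
Step 2: Rc = Rc_spec / A = 2.139e-06 / 6.9200e-09
Step 3: Rc = 3.09e+02 ohms

3.09e+02


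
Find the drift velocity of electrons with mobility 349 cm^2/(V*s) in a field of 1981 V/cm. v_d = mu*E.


Step 1: v_d = mu * E
Step 2: v_d = 349 * 1981 = 691369
Step 3: v_d = 6.91e+05 cm/s

6.91e+05


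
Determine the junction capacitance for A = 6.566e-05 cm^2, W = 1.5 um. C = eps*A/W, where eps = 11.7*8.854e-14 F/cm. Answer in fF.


Step 1: eps_Si = 11.7 * 8.854e-14 = 1.035918e-12 F/cm
Step 2: W in cm = 1.5 * 1e-4 = 1.50e-04 cm
Step 3: C = 1.035918e-12 * 6.566e-05 / 1.50e-04 = 4.534558e-13 F
Step 4: C = 453.46 fF

453.46


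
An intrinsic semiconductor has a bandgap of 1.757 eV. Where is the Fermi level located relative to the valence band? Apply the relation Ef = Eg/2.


Step 1: For an intrinsic semiconductor, the Fermi level sits at midgap.
Step 2: Ef = Eg / 2 = 1.757 / 2 = 0.8785 eV

0.8785


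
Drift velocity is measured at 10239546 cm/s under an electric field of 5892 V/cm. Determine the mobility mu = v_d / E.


Step 1: mu = v_d / E
Step 2: mu = 10239546 / 5892
Step 3: mu = 1737.87 cm^2/(V*s)

1737.87


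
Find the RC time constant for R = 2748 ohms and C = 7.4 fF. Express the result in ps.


Step 1: tau = R * C
Step 2: tau = 2748 * 7.4 fF = 2748 * 7.4e-15 F
Step 3: tau = 2.03352e-11 s = 20.3352 ps

20.3352


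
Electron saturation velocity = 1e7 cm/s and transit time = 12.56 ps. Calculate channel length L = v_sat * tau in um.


Step 1: tau in seconds = 12.56 ps * 1e-12 = 1.2560e-11 s
Step 2: L = v_sat * tau = 1e7 * 1.2560e-11 = 1.2560e-04 cm
Step 3: L in um = 1.2560e-04 * 1e4 = 1.256 um

1.256


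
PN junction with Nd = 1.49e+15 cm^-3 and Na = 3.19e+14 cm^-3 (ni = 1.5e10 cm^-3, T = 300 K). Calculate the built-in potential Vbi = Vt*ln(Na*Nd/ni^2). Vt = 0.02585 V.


Step 1: Compute Na*Nd/ni^2 = 3.19e+14 * 1.49e+15 / (1.5e10)^2 = 2.1125e+09
Step 2: ln(2.1125e+09) = 21.4711
Step 3: Vbi = 0.02585 * 21.4711 = 0.555 V

0.555


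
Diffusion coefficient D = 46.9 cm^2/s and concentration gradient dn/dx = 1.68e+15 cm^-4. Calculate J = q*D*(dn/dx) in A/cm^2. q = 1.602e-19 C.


Step 1: J = q * D * (dn/dx)
Step 2: J = 1.602e-19 * 46.9 * 1.68e+15
Step 3: J = 1.26e-02 A/cm^2

1.26e-02


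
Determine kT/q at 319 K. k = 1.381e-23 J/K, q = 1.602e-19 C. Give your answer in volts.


Step 1: kT = 1.381e-23 * 319 = 4.40539e-21 J
Step 2: Vt = kT/q = 4.40539e-21 / 1.602e-19
Step 3: Vt = 0.0275 V

0.0275


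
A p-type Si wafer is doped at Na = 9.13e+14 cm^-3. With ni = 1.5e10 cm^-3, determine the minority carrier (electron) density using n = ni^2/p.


Step 1: Majority hole concentration p ≈ Na = 9.13e+14 cm^-3
Step 2: n = ni^2 / Na = (1.5e10)^2 / 9.13e+14
Step 3: n = 2.46e+05 cm^-3

2.46e+05


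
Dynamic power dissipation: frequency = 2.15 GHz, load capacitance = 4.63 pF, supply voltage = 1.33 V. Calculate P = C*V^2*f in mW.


Step 1: V^2 = 1.33^2 = 1.7689 V^2
Step 2: P = C*V^2*f = 4.63e-12 F * 1.7689 * 2.15e9 Hz
Step 3: P = 1.760851505e-02 W
Step 4: P = 17.609 mW

17.609


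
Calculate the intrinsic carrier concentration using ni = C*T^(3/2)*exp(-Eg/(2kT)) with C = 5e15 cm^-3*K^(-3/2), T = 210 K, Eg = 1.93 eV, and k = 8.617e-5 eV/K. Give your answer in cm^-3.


Step 1: Compute kT = 8.617e-5 * 210 = 0.0180957 eV
Step 2: Exponent = -Eg/(2kT) = -1.93/(2*0.0180957) = -53.32759
Step 3: T^(3/2) = 210^1.5 = 3043.19
Step 4: ni = 5e15 * 3043.19 * exp(-53.32759) = 1.05e-04 cm^-3

1.05e-04


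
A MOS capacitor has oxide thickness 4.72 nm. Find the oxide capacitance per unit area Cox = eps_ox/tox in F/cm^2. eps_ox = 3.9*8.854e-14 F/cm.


Step 1: eps_ox = 3.9 * 8.854e-14 = 3.45306e-13 F/cm
Step 2: tox in cm = 4.72 nm * 1e-7 = 4.7200e-07 cm
Step 3: Cox = 3.45306e-13 / 4.7200e-07 = 7.32e-07 F/cm^2

7.32e-07


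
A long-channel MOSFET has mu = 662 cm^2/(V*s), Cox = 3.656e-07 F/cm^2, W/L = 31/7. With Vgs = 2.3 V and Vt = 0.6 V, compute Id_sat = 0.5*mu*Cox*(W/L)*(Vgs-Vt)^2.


Step 1: Overdrive voltage Vov = Vgs - Vt = 2.3 - 0.6 = 1.7 V
Step 2: W/L = 31/7 = 4.42857
Step 3: Id = 0.5 * 662 * 3.656e-07 * 4.42857 * 1.7^2
Step 4: Id = 1.55e-03 A

1.55e-03


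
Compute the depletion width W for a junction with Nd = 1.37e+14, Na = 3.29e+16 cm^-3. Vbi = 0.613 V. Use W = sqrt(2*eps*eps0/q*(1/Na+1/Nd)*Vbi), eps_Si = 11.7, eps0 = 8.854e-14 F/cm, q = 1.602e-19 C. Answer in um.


Step 1: 1/Na + 1/Nd = 1/3.29e+16 + 1/1.37e+14 = 7.32967e-15
Step 2: 2*eps*eps0/q = 2*11.7*8.854e-14/1.602e-19 = 1.293281e+07
Step 3: W^2 = 1.293281e+07 * 7.32967e-15 * 0.613 = 5.81082e-08
Step 4: W = sqrt(5.81082e-08) = 2.411e-04 cm = 2.411 um

2.411


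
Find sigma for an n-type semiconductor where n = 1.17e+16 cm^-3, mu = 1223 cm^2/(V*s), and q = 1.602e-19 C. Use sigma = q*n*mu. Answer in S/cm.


Step 1: sigma = q * n * mu
Step 2: sigma = 1.602e-19 * 1.17e+16 * 1223
Step 3: sigma = 2.292e+00 S/cm

2.292e+00


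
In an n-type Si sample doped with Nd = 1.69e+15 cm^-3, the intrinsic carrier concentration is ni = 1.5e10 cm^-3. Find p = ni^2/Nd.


Step 1: Since Nd >> ni, n ≈ Nd = 1.69e+15 cm^-3
Step 2: p = ni^2 / n = (1.5e10)^2 / 1.69e+15
Step 3: p = 2.25e20 / 1.69e+15 = 1.33e+05 cm^-3

1.33e+05


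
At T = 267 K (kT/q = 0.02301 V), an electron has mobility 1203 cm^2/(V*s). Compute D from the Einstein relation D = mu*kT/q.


Step 1: D = mu * (kT/q)
Step 2: D = 1203 * 0.02301
Step 3: D = 27.68 cm^2/s

27.68


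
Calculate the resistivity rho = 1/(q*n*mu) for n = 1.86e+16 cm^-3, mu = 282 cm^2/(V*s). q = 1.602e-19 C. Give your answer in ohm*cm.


Step 1: sigma = q * n * mu = 1.602e-19 * 1.86e+16 * 282 = 8.40281e-01 S/cm
Step 2: rho = 1 / sigma = 1 / 8.40281e-01 = 1.19 ohm*cm

1.19


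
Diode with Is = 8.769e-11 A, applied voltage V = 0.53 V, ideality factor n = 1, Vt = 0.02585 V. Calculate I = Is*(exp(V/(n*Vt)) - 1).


Step 1: V/(n*Vt) = 0.53/(1*0.02585) = 20.5029
Step 2: exp(20.5029) = 8.0223e+08
Step 3: I = 8.769e-11 * (8.0223e+08 - 1) = 7.03e-02 A

7.03e-02


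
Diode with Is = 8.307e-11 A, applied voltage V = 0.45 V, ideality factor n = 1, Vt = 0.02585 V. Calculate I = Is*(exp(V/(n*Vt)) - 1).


Step 1: V/(n*Vt) = 0.45/(1*0.02585) = 17.4081
Step 2: exp(17.4081) = 3.6328e+07
Step 3: I = 8.307e-11 * (3.6328e+07 - 1) = 3.02e-03 A

3.02e-03


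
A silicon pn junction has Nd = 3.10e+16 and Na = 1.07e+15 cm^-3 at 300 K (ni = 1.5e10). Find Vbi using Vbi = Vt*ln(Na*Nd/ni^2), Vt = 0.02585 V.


Step 1: Compute Na*Nd/ni^2 = 1.07e+15 * 3.10e+16 / (1.5e10)^2 = 1.4742e+11
Step 2: ln(1.4742e+11) = 25.7166
Step 3: Vbi = 0.02585 * 25.7166 = 0.665 V

0.665


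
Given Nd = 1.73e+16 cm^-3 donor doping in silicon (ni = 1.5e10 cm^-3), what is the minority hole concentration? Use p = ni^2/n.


Step 1: Since Nd >> ni, n ≈ Nd = 1.73e+16 cm^-3
Step 2: p = ni^2 / n = (1.5e10)^2 / 1.73e+16
Step 3: p = 2.25e20 / 1.73e+16 = 1.30e+04 cm^-3

1.30e+04


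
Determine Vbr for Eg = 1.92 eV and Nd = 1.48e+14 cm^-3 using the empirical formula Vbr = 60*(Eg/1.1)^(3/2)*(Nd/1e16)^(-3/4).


Step 1: Eg/1.1 = 1.92/1.1 = 1.745455
Step 2: (Eg/1.1)^1.5 = 1.745455^1.5 = 2.306020
Step 3: (Nd/1e16)^(-0.75) = (0.0148)^(-0.75) = 23.566968
Step 4: Vbr = 60 * 2.306020 * 23.566968 = 3260.8 V

3260.8


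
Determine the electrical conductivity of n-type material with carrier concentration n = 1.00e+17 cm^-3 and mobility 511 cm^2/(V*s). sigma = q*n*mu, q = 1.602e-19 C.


Step 1: sigma = q * n * mu
Step 2: sigma = 1.602e-19 * 1.00e+17 * 511
Step 3: sigma = 8.186e+00 S/cm

8.186e+00


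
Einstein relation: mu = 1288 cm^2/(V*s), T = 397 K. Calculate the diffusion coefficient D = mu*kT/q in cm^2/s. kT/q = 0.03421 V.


Step 1: D = mu * (kT/q)
Step 2: D = 1288 * 0.03421
Step 3: D = 44.06 cm^2/s

44.06


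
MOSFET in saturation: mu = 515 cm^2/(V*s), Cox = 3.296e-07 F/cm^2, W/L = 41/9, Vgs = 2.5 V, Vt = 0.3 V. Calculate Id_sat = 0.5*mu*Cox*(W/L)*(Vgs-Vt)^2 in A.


Step 1: Overdrive voltage Vov = Vgs - Vt = 2.5 - 0.3 = 2.2 V
Step 2: W/L = 41/9 = 4.55556
Step 3: Id = 0.5 * 515 * 3.296e-07 * 4.55556 * 2.2^2
Step 4: Id = 1.87e-03 A

1.87e-03


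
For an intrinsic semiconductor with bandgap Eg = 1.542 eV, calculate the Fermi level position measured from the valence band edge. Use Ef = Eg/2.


Step 1: For an intrinsic semiconductor, the Fermi level sits at midgap.
Step 2: Ef = Eg / 2 = 1.542 / 2 = 0.771 eV

0.771


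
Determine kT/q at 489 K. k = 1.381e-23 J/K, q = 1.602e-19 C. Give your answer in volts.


Step 1: kT = 1.381e-23 * 489 = 6.75309e-21 J
Step 2: Vt = kT/q = 6.75309e-21 / 1.602e-19
Step 3: Vt = 0.04215 V

0.04215


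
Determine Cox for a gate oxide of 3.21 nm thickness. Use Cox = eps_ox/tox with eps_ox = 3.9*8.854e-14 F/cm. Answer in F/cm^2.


Step 1: eps_ox = 3.9 * 8.854e-14 = 3.45306e-13 F/cm
Step 2: tox in cm = 3.21 nm * 1e-7 = 3.2100e-07 cm
Step 3: Cox = 3.45306e-13 / 3.2100e-07 = 1.08e-06 F/cm^2

1.08e-06


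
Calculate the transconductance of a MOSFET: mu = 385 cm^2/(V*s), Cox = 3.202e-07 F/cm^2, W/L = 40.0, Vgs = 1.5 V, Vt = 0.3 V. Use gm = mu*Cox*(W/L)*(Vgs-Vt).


Step 1: Vov = Vgs - Vt = 1.5 - 0.3 = 1.2 V
Step 2: gm = mu * Cox * (W/L) * Vov
Step 3: gm = 385 * 3.202e-07 * 40.0 * 1.2 = 5.92e-03 S

5.92e-03


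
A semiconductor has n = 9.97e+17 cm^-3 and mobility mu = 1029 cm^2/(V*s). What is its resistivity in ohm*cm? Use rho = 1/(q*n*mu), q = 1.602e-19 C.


Step 1: sigma = q * n * mu = 1.602e-19 * 9.97e+17 * 1029 = 1.64351e+02 S/cm
Step 2: rho = 1 / sigma = 1 / 1.64351e+02 = 0.006085 ohm*cm

0.006085


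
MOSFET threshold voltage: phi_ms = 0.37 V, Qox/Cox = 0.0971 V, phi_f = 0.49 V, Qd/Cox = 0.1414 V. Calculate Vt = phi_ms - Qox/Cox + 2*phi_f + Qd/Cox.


Step 1: Vt = phi_ms - Qox/Cox + 2*phi_f + Qd/Cox
Step 2: Vt = 0.37 - 0.0971 + 2*0.49 + 0.1414
Step 3: Vt = 0.37 - 0.0971 + 0.98 + 0.1414
Step 4: Vt = 1.3943 V

1.3943


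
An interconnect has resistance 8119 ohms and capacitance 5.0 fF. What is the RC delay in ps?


Step 1: tau = R * C
Step 2: tau = 8119 * 5.0 fF = 8119 * 5.0e-15 F
Step 3: tau = 4.0595e-11 s = 40.595 ps

40.595


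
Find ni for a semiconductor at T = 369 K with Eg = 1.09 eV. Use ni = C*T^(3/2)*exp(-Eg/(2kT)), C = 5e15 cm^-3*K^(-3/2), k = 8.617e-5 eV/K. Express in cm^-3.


Step 1: Compute kT = 8.617e-5 * 369 = 0.03179673 eV
Step 2: Exponent = -Eg/(2kT) = -1.09/(2*0.03179673) = -17.14013
Step 3: T^(3/2) = 369^1.5 = 7088.26
Step 4: ni = 5e15 * 7088.26 * exp(-17.14013) = 1.28e+12 cm^-3

1.28e+12


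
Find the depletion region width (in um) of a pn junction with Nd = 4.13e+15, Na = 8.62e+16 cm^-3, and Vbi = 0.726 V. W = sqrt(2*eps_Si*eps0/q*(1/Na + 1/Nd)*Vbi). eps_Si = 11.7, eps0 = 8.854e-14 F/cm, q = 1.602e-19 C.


Step 1: 1/Na + 1/Nd = 1/8.62e+16 + 1/4.13e+15 = 2.53732e-16
Step 2: 2*eps*eps0/q = 2*11.7*8.854e-14/1.602e-19 = 1.293281e+07
Step 3: W^2 = 1.293281e+07 * 2.53732e-16 * 0.726 = 2.38235e-09
Step 4: W = sqrt(2.38235e-09) = 4.881e-05 cm = 0.4881 um

0.4881


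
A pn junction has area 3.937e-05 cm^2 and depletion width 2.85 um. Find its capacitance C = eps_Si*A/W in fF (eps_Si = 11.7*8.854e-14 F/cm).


Step 1: eps_Si = 11.7 * 8.854e-14 = 1.035918e-12 F/cm
Step 2: W in cm = 2.85 * 1e-4 = 2.85e-04 cm
Step 3: C = 1.035918e-12 * 3.937e-05 / 2.85e-04 = 1.431021e-13 F
Step 4: C = 143.1 fF

143.1


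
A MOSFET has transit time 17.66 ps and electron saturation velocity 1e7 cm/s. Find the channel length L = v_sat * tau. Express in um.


Step 1: tau in seconds = 17.66 ps * 1e-12 = 1.7660e-11 s
Step 2: L = v_sat * tau = 1e7 * 1.7660e-11 = 1.7660e-04 cm
Step 3: L in um = 1.7660e-04 * 1e4 = 1.766 um

1.766


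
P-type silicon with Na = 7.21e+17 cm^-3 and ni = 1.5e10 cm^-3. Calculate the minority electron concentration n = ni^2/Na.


Step 1: Majority hole concentration p ≈ Na = 7.21e+17 cm^-3
Step 2: n = ni^2 / Na = (1.5e10)^2 / 7.21e+17
Step 3: n = 3.12e+02 cm^-3

3.12e+02


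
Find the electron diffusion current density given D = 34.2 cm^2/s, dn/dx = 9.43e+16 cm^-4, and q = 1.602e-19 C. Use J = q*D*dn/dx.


Step 1: J = q * D * (dn/dx)
Step 2: J = 1.602e-19 * 34.2 * 9.43e+16
Step 3: J = 5.17e-01 A/cm^2

5.17e-01


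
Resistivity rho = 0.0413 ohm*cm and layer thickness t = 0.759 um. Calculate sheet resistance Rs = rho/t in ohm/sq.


Step 1: Convert thickness to cm: t = 0.759 um = 7.5900e-05 cm
Step 2: Rs = rho / t = 0.0413 / 7.5900e-05
Step 3: Rs = 544.1 ohm/sq

544.1


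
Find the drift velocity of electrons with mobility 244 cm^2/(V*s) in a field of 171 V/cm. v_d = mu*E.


Step 1: v_d = mu * E
Step 2: v_d = 244 * 171 = 41724
Step 3: v_d = 4.17e+04 cm/s

4.17e+04


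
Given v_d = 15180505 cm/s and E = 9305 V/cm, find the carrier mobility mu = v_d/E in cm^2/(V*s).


Step 1: mu = v_d / E
Step 2: mu = 15180505 / 9305
Step 3: mu = 1631.44 cm^2/(V*s)

1631.44


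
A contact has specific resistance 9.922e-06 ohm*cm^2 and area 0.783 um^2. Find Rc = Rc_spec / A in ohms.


Step 1: Convert area to cm^2: 0.783 um^2 = 7.8300e-09 cm^2
Step 2: Rc = Rc_spec / A = 9.922e-06 / 7.8300e-09
Step 3: Rc = 1.27e+03 ohms

1.27e+03


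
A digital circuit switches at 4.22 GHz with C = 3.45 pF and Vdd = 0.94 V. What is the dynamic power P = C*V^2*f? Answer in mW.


Step 1: V^2 = 0.94^2 = 0.8836 V^2
Step 2: P = C*V^2*f = 3.45e-12 F * 0.8836 * 4.22e9 Hz
Step 3: P = 1.28643324e-02 W
Step 4: P = 12.864 mW

12.864


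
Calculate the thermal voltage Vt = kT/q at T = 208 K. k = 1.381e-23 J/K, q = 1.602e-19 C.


Step 1: kT = 1.381e-23 * 208 = 2.87248e-21 J
Step 2: Vt = kT/q = 2.87248e-21 / 1.602e-19
Step 3: Vt = 0.01793 V

0.01793
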